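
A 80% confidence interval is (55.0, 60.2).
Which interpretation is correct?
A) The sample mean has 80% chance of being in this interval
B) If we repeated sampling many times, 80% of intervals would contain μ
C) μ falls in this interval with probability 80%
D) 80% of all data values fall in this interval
B

A) Wrong — x̄ is observed and sits in the interval by construction.
B) Correct — this is the frequentist long-run coverage interpretation.
C) Wrong — μ is fixed; the randomness lives in the interval, not in μ.
D) Wrong — a CI is about the parameter μ, not individual data values.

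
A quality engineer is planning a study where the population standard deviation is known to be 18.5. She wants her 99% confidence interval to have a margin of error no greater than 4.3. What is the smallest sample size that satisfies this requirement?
n ≥ 123

For margin E ≤ 4.3:
n ≥ (z* · σ / E)²
n ≥ (2.576 · 18.5 / 4.3)²
n ≥ 122.83

Minimum n = 123 (rounding up)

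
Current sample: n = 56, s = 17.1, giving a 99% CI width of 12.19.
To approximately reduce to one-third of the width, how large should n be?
n ≈ 504

CI width ∝ 1/√n
To reduce width by factor 3, need √n to grow by 3 → need 3² = 9 times as many samples.

Current: n = 56, width = 12.19
New: n = 504, width ≈ 3.94

Width reduced by factor of 12.19/3.94 = 3.09.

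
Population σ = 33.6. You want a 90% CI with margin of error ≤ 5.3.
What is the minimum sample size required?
n ≥ 109

For margin E ≤ 5.3:
n ≥ (z* · σ / E)²
n ≥ (1.645 · 33.6 / 5.3)²
n ≥ 108.76

Minimum n = 109 (rounding up)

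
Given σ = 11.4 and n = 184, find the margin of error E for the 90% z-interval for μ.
Margin of error = 1.38

Margin of error = z* · σ/√n
= 1.645 · 11.4/√184
= 1.645 · 11.4/13.5647
= 1.38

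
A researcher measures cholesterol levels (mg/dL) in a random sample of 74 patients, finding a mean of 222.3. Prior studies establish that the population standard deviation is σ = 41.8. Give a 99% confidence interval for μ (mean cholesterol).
(209.78, 234.82)

z-interval (σ known):
z* = 2.576 for 99% confidence

Margin of error = z* · σ/√n = 2.576 · 41.8/√74 = 12.52

CI: (222.3 - 12.52, 222.3 + 12.52) = (209.78, 234.82)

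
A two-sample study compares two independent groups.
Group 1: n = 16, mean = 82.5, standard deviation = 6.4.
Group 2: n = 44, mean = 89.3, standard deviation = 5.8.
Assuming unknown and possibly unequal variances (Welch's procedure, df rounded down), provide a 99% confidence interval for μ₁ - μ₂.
(-11.90, -1.70)

Difference: x̄₁ - x̄₂ = -6.80
SE = √(s₁²/n₁ + s₂²/n₂) = √(6.4²/16 + 5.8²/44) = 1.8233
df = 24.53 → 24 (Welch–Satterthwaite, rounded down)
t* = 2.797

CI: -6.80 ± 2.797 · 1.8233 = -6.80 ± 5.10 = (-11.90, -1.70)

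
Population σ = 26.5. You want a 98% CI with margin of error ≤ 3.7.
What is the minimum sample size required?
n ≥ 278

For margin E ≤ 3.7:
n ≥ (z* · σ / E)²
n ≥ (2.326 · 26.5 / 3.7)²
n ≥ 277.53

Minimum n = 278 (rounding up)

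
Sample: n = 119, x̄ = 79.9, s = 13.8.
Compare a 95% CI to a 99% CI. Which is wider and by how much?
99% CI is wider by 1.61

df = 118
95% CI: t* = 1.980, (77.40, 82.40), width = 2 · t* · s/√n = 5.01
99% CI: t* = 2.618, (76.59, 83.21), width = 2 · t* · s/√n = 6.62

The 99% CI is wider by 6.62 - 5.01 = 1.61.
Higher confidence requires a wider interval.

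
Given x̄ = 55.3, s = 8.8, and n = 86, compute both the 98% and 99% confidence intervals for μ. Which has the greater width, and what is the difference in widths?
99% CI is wider by 0.50

df = 85
98% CI: t* = 2.371, (53.05, 57.55), width = 2 · t* · s/√n = 4.50
99% CI: t* = 2.635, (52.80, 57.80), width = 2 · t* · s/√n = 5.00

The 99% CI is wider by 5.00 - 4.50 = 0.50.
Higher confidence requires a wider interval.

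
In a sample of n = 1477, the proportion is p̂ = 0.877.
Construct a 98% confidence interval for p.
(0.857, 0.897)

Proportion CI:
SE = √(p̂(1-p̂)/n) = √(0.877 · 0.123 / 1477) = 0.00855

z* = 2.326
Margin = z* · SE = 2.326 · 0.00855 = 0.0199

CI: 0.877 ± 0.0199 = (0.857, 0.897)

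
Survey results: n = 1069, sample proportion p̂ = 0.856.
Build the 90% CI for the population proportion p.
(0.838, 0.874)

Proportion CI:
SE = √(p̂(1-p̂)/n) = √(0.856 · 0.144 / 1069) = 0.01074

z* = 1.645
Margin = z* · SE = 1.645 · 0.01074 = 0.0177

CI: 0.856 ± 0.0177 = (0.838, 0.874)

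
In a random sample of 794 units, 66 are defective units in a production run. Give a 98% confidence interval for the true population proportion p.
(0.060, 0.106)

Proportion CI:
p̂ = 66/794 = 0.08312
SE = √(p̂(1-p̂)/n) = √(0.08312 · 0.91688 / 794) = 0.00980

z* = 2.326
Margin = z* · SE = 2.326 · 0.00980 = 0.0228

CI: 0.08312 ± 0.0228 = (0.060, 0.106)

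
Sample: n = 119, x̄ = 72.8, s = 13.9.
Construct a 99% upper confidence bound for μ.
μ ≤ 75.80

Upper bound (one-sided):
t* = 2.358 (one-sided for 99%)
Upper bound = x̄ + t* · s/√n = 72.8 + 2.358 · 13.9/√119 = 75.80

We are 99% confident that μ ≤ 75.80.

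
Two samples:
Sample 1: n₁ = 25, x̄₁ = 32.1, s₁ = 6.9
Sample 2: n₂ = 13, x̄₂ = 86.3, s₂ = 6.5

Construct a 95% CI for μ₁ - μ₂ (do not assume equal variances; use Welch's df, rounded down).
(-58.88, -49.52)

Difference: x̄₁ - x̄₂ = -54.20
SE = √(s₁²/n₁ + s₂²/n₂) = √(6.9²/25 + 6.5²/13) = 2.2703
df = 25.76 → 25 (Welch–Satterthwaite, rounded down)
t* = 2.060

CI: -54.20 ± 2.060 · 2.2703 = -54.20 ± 4.68 = (-58.88, -49.52)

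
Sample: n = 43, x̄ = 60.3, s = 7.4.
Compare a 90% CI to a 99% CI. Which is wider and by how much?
99% CI is wider by 2.29

df = 42
90% CI: t* = 1.682, (58.40, 62.20), width = 2 · t* · s/√n = 3.80
99% CI: t* = 2.698, (57.26, 63.34), width = 2 · t* · s/√n = 6.09

The 99% CI is wider by 6.09 - 3.80 = 2.29.
Higher confidence requires a wider interval.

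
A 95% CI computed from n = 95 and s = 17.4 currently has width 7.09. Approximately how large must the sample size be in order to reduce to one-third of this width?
n ≈ 855

CI width ∝ 1/√n
To reduce width by factor 3, need √n to grow by 3 → need 3² = 9 times as many samples.

Current: n = 95, width = 7.09
New: n = 855, width ≈ 2.34

Width reduced by factor of 7.09/2.34 = 3.03.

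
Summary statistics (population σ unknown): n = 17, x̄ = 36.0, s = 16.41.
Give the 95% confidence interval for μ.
(27.56, 44.44)

t-interval (σ unknown):
df = n - 1 = 16
t* = 2.120 for 95% confidence

Margin of error = t* · s/√n = 2.120 · 16.41/√17 = 8.44

CI: (27.56, 44.44)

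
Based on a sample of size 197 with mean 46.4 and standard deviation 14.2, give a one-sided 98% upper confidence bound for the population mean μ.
μ ≤ 48.49

Upper bound (one-sided):
t* = 2.068 (one-sided for 98%)
Upper bound = x̄ + t* · s/√n = 46.4 + 2.068 · 14.2/√197 = 48.49

We are 98% confident that μ ≤ 48.49.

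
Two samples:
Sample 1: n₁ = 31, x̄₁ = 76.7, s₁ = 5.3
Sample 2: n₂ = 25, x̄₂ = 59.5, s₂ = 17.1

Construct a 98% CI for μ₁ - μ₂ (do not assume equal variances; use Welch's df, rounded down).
(8.42, 25.98)

Difference: x̄₁ - x̄₂ = 17.20
SE = √(s₁²/n₁ + s₂²/n₂) = √(5.3²/31 + 17.1²/25) = 3.5500
df = 27.73 → 27 (Welch–Satterthwaite, rounded down)
t* = 2.473

CI: 17.20 ± 2.473 · 3.5500 = 17.20 ± 8.78 = (8.42, 25.98)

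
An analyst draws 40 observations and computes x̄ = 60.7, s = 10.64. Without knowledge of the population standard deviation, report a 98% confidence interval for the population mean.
(56.62, 64.78)

t-interval (σ unknown):
df = n - 1 = 39
t* = 2.426 for 98% confidence

Margin of error = t* · s/√n = 2.426 · 10.64/√40 = 4.08

CI: (56.62, 64.78)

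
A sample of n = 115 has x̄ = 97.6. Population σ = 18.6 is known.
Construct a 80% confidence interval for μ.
(95.38, 99.82)

z-interval (σ known):
z* = 1.282 for 80% confidence

Margin of error = z* · σ/√n = 1.282 · 18.6/√115 = 2.22

CI: (97.6 - 2.22, 97.6 + 2.22) = (95.38, 99.82)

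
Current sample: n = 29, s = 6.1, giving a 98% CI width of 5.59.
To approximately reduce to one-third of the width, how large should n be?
n ≈ 261

CI width ∝ 1/√n
To reduce width by factor 3, need √n to grow by 3 → need 3² = 9 times as many samples.

Current: n = 29, width = 5.59
New: n = 261, width ≈ 1.77

Width reduced by factor of 5.59/1.77 = 3.16.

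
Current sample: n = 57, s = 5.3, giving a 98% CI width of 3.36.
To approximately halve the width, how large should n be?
n ≈ 228

CI width ∝ 1/√n
To reduce width by factor 2, need √n to grow by 2 → need 2² = 4 times as many samples.

Current: n = 57, width = 3.36
New: n = 228, width ≈ 1.64

Width reduced by factor of 3.36/1.64 = 2.05.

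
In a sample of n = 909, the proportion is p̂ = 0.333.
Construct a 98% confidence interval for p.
(0.297, 0.369)

Proportion CI:
SE = √(p̂(1-p̂)/n) = √(0.333 · 0.667 / 909) = 0.01563

z* = 2.326
Margin = z* · SE = 2.326 · 0.01563 = 0.0364

CI: 0.333 ± 0.0364 = (0.297, 0.369)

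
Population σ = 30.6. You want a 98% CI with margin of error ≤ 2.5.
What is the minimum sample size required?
n ≥ 811

For margin E ≤ 2.5:
n ≥ (z* · σ / E)²
n ≥ (2.326 · 30.6 / 2.5)²
n ≥ 810.55

Minimum n = 811 (rounding up)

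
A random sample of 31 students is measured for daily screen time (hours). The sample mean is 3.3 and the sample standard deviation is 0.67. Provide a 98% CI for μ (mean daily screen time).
(3.00, 3.60)

t-interval (σ unknown):
df = n - 1 = 30
t* = 2.457 for 98% confidence

Margin of error = t* · s/√n = 2.457 · 0.67/√31 = 0.30

CI: (3.00, 3.60)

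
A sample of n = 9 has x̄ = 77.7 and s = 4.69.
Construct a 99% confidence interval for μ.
(72.46, 82.94)

t-interval (σ unknown):
df = n - 1 = 8
t* = 3.355 for 99% confidence

Margin of error = t* · s/√n = 3.355 · 4.69/√9 = 5.24

CI: (72.46, 82.94)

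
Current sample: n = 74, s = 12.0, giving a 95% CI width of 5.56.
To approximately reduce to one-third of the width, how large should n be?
n ≈ 666

CI width ∝ 1/√n
To reduce width by factor 3, need √n to grow by 3 → need 3² = 9 times as many samples.

Current: n = 74, width = 5.56
New: n = 666, width ≈ 1.83

Width reduced by factor of 5.56/1.83 = 3.04.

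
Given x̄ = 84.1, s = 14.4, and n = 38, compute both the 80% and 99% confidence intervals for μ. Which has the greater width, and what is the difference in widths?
99% CI is wider by 6.58

df = 37
80% CI: t* = 1.305, (81.05, 87.15), width = 2 · t* · s/√n = 6.10
99% CI: t* = 2.715, (77.76, 90.44), width = 2 · t* · s/√n = 12.68

The 99% CI is wider by 12.68 - 6.10 = 6.58.
Higher confidence requires a wider interval.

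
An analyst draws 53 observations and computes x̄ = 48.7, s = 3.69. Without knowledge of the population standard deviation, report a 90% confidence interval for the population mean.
(47.85, 49.55)

t-interval (σ unknown):
df = n - 1 = 52
t* = 1.675 for 90% confidence

Margin of error = t* · s/√n = 1.675 · 3.69/√53 = 0.85

CI: (47.85, 49.55)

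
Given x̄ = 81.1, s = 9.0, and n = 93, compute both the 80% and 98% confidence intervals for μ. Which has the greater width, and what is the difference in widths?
98% CI is wider by 2.01

df = 92
80% CI: t* = 1.291, (79.90, 82.30), width = 2 · t* · s/√n = 2.41
98% CI: t* = 2.368, (78.89, 83.31), width = 2 · t* · s/√n = 4.42

The 98% CI is wider by 4.42 - 2.41 = 2.01.
Higher confidence requires a wider interval.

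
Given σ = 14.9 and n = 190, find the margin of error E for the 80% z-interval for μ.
Margin of error = 1.39

Margin of error = z* · σ/√n
= 1.282 · 14.9/√190
= 1.282 · 14.9/13.7840
= 1.39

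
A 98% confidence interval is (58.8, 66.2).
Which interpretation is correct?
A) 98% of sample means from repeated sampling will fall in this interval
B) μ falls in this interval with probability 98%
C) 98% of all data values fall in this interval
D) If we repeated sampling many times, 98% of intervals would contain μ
D

A) Wrong — coverage applies to intervals containing μ, not to future x̄ values.
B) Wrong — μ is fixed; the randomness lives in the interval, not in μ.
C) Wrong — a CI is about the parameter μ, not individual data values.
D) Correct — this is the frequentist long-run coverage interpretation.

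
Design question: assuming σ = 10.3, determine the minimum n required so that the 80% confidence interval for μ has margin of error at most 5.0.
n ≥ 7

For margin E ≤ 5.0:
n ≥ (z* · σ / E)²
n ≥ (1.282 · 10.3 / 5.0)²
n ≥ 6.97

Minimum n = 7 (rounding up)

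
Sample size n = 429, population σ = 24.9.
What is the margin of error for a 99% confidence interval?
Margin of error = 3.10

Margin of error = z* · σ/√n
= 2.576 · 24.9/√429
= 2.576 · 24.9/20.7123
= 3.10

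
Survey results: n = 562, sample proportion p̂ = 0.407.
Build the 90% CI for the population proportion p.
(0.373, 0.441)

Proportion CI:
SE = √(p̂(1-p̂)/n) = √(0.407 · 0.593 / 562) = 0.02072

z* = 1.645
Margin = z* · SE = 1.645 · 0.02072 = 0.0341

CI: 0.407 ± 0.0341 = (0.373, 0.441)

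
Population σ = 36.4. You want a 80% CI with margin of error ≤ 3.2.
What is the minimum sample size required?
n ≥ 213

For margin E ≤ 3.2:
n ≥ (z* · σ / E)²
n ≥ (1.282 · 36.4 / 3.2)²
n ≥ 212.66

Minimum n = 213 (rounding up)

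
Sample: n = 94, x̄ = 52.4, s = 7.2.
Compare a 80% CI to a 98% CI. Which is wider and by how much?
98% CI is wider by 1.60

df = 93
80% CI: t* = 1.291, (51.44, 53.36), width = 2 · t* · s/√n = 1.92
98% CI: t* = 2.367, (50.64, 54.16), width = 2 · t* · s/√n = 3.52

The 98% CI is wider by 3.52 - 1.92 = 1.60.
Higher confidence requires a wider interval.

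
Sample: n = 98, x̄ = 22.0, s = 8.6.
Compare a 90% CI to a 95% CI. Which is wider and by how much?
95% CI is wider by 0.56

df = 97
90% CI: t* = 1.661, (20.56, 23.44), width = 2 · t* · s/√n = 2.89
95% CI: t* = 1.985, (20.28, 23.72), width = 2 · t* · s/√n = 3.45

The 95% CI is wider by 3.45 - 2.89 = 0.56.
Higher confidence requires a wider interval.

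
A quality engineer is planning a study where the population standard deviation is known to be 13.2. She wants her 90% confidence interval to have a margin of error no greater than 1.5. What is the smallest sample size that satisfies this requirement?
n ≥ 210

For margin E ≤ 1.5:
n ≥ (z* · σ / E)²
n ≥ (1.645 · 13.2 / 1.5)²
n ≥ 209.55

Minimum n = 210 (rounding up)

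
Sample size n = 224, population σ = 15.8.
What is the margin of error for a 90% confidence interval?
Margin of error = 1.74

Margin of error = z* · σ/√n
= 1.645 · 15.8/√224
= 1.645 · 15.8/14.9666
= 1.74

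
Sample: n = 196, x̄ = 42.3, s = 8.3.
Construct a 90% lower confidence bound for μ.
μ ≥ 41.54

Lower bound (one-sided):
t* = 1.286 (one-sided for 90%)
Lower bound = x̄ - t* · s/√n = 42.3 - 1.286 · 8.3/√196 = 41.54

We are 90% confident that μ ≥ 41.54.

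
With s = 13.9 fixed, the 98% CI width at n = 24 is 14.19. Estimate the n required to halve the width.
n ≈ 96

CI width ∝ 1/√n
To reduce width by factor 2, need √n to grow by 2 → need 2² = 4 times as many samples.

Current: n = 24, width = 14.19
New: n = 96, width ≈ 6.71

Width reduced by factor of 14.19/6.71 = 2.11.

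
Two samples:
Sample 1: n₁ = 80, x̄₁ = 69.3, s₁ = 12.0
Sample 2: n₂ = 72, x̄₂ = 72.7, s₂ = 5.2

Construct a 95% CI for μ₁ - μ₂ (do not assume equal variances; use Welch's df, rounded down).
(-6.32, -0.48)

Difference: x̄₁ - x̄₂ = -3.40
SE = √(s₁²/n₁ + s₂²/n₂) = √(12.0²/80 + 5.2²/72) = 1.4750
df = 110.07 → 110 (Welch–Satterthwaite, rounded down)
t* = 1.982

CI: -3.40 ± 1.982 · 1.4750 = -3.40 ± 2.92 = (-6.32, -0.48)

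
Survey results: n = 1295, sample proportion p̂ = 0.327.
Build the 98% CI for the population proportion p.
(0.297, 0.357)

Proportion CI:
SE = √(p̂(1-p̂)/n) = √(0.327 · 0.673 / 1295) = 0.01304

z* = 2.326
Margin = z* · SE = 2.326 · 0.01304 = 0.0303

CI: 0.327 ± 0.0303 = (0.297, 0.357)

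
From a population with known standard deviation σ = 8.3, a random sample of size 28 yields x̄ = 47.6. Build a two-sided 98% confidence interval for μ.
(43.95, 51.25)

z-interval (σ known):
z* = 2.326 for 98% confidence

Margin of error = z* · σ/√n = 2.326 · 8.3/√28 = 3.65

CI: (47.6 - 3.65, 47.6 + 3.65) = (43.95, 51.25)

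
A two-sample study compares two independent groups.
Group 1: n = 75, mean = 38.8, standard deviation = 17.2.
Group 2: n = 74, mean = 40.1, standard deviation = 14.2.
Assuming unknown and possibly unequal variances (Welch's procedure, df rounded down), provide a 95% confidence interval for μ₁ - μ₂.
(-6.41, 3.81)

Difference: x̄₁ - x̄₂ = -1.30
SE = √(s₁²/n₁ + s₂²/n₂) = √(17.2²/75 + 14.2²/74) = 2.5825
df = 142.58 → 142 (Welch–Satterthwaite, rounded down)
t* = 1.977

CI: -1.30 ± 1.977 · 2.5825 = -1.30 ± 5.11 = (-6.41, 3.81)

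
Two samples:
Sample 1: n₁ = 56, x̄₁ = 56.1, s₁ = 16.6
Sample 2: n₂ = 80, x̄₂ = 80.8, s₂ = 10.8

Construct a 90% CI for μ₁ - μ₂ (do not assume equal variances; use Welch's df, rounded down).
(-28.90, -20.50)

Difference: x̄₁ - x̄₂ = -24.70
SE = √(s₁²/n₁ + s₂²/n₂) = √(16.6²/56 + 10.8²/80) = 2.5256
df = 87.10 → 87 (Welch–Satterthwaite, rounded down)
t* = 1.663

CI: -24.70 ± 1.663 · 2.5256 = -24.70 ± 4.20 = (-28.90, -20.50)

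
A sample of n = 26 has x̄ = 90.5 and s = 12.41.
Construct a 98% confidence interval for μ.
(84.45, 96.55)

t-interval (σ unknown):
df = n - 1 = 25
t* = 2.485 for 98% confidence

Margin of error = t* · s/√n = 2.485 · 12.41/√26 = 6.05

CI: (84.45, 96.55)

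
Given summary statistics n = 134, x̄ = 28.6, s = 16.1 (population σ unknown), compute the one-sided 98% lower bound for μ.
μ ≥ 25.72

Lower bound (one-sided):
t* = 2.074 (one-sided for 98%)
Lower bound = x̄ - t* · s/√n = 28.6 - 2.074 · 16.1/√134 = 25.72

We are 98% confident that μ ≥ 25.72.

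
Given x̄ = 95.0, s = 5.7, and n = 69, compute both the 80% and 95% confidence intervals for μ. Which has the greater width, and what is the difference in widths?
95% CI is wider by 0.96

df = 68
80% CI: t* = 1.294, (94.11, 95.89), width = 2 · t* · s/√n = 1.78
95% CI: t* = 1.995, (93.63, 96.37), width = 2 · t* · s/√n = 2.74

The 95% CI is wider by 2.74 - 1.78 = 0.96.
Higher confidence requires a wider interval.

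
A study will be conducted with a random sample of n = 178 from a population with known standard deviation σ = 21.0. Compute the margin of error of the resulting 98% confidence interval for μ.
Margin of error = 3.66

Margin of error = z* · σ/√n
= 2.326 · 21.0/√178
= 2.326 · 21.0/13.3417
= 3.66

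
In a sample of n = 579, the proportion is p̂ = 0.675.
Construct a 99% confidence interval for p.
(0.625, 0.725)

Proportion CI:
SE = √(p̂(1-p̂)/n) = √(0.675 · 0.325 / 579) = 0.01946

z* = 2.576
Margin = z* · SE = 2.576 · 0.01946 = 0.0501

CI: 0.675 ± 0.0501 = (0.625, 0.725)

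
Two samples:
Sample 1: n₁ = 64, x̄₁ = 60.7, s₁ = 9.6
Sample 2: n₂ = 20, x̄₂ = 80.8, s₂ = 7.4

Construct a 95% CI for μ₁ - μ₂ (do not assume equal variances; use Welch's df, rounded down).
(-24.23, -15.97)

Difference: x̄₁ - x̄₂ = -20.10
SE = √(s₁²/n₁ + s₂²/n₂) = √(9.6²/64 + 7.4²/20) = 2.0440
df = 40.83 → 40 (Welch–Satterthwaite, rounded down)
t* = 2.021

CI: -20.10 ± 2.021 · 2.0440 = -20.10 ± 4.13 = (-24.23, -15.97)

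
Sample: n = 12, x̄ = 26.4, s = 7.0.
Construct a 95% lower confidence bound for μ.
μ ≥ 22.77

Lower bound (one-sided):
t* = 1.796 (one-sided for 95%)
Lower bound = x̄ - t* · s/√n = 26.4 - 1.796 · 7.0/√12 = 22.77

We are 95% confident that μ ≥ 22.77.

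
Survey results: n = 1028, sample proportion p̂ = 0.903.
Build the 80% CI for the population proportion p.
(0.891, 0.915)

Proportion CI:
SE = √(p̂(1-p̂)/n) = √(0.903 · 0.097 / 1028) = 0.00923

z* = 1.282
Margin = z* · SE = 1.282 · 0.00923 = 0.0118

CI: 0.903 ± 0.0118 = (0.891, 0.915)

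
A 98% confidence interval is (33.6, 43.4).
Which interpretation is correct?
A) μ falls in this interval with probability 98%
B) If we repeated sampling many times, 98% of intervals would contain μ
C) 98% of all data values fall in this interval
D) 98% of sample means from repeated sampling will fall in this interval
B

A) Wrong — μ is fixed; the randomness lives in the interval, not in μ.
B) Correct — this is the frequentist long-run coverage interpretation.
C) Wrong — a CI is about the parameter μ, not individual data values.
D) Wrong — coverage applies to intervals containing μ, not to future x̄ values.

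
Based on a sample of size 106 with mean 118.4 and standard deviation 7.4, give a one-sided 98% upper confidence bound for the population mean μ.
μ ≤ 119.90

Upper bound (one-sided):
t* = 2.080 (one-sided for 98%)
Upper bound = x̄ + t* · s/√n = 118.4 + 2.080 · 7.4/√106 = 119.90

We are 98% confident that μ ≤ 119.90.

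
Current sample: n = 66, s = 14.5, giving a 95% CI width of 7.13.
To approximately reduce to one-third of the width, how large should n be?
n ≈ 594

CI width ∝ 1/√n
To reduce width by factor 3, need √n to grow by 3 → need 3² = 9 times as many samples.

Current: n = 66, width = 7.13
New: n = 594, width ≈ 2.34

Width reduced by factor of 7.13/2.34 = 3.05.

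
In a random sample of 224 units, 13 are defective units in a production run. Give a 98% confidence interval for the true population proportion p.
(0.022, 0.094)

Proportion CI:
p̂ = 13/224 = 0.05804
SE = √(p̂(1-p̂)/n) = √(0.05804 · 0.94196 / 224) = 0.01562

z* = 2.326
Margin = z* · SE = 2.326 · 0.01562 = 0.0363

CI: 0.05804 ± 0.0363 = (0.022, 0.094)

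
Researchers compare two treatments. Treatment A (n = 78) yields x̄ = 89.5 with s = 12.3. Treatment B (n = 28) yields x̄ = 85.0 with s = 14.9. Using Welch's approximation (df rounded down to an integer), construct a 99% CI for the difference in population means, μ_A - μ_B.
(-3.99, 12.99)

Difference: x̄₁ - x̄₂ = 4.50
SE = √(s₁²/n₁ + s₂²/n₂) = √(12.3²/78 + 14.9²/28) = 3.1414
df = 40.97 → 40 (Welch–Satterthwaite, rounded down)
t* = 2.704

CI: 4.50 ± 2.704 · 3.1414 = 4.50 ± 8.49 = (-3.99, 12.99)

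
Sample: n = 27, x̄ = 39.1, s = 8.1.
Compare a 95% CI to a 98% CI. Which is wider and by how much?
98% CI is wider by 1.32

df = 26
95% CI: t* = 2.056, (35.90, 42.30), width = 2 · t* · s/√n = 6.41
98% CI: t* = 2.479, (35.24, 42.96), width = 2 · t* · s/√n = 7.73

The 98% CI is wider by 7.73 - 6.41 = 1.32.
Higher confidence requires a wider interval.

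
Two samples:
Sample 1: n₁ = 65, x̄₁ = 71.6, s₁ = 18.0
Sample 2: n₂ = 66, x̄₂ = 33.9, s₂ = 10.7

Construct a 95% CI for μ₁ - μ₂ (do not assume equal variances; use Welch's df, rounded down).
(32.56, 42.84)

Difference: x̄₁ - x̄₂ = 37.70
SE = √(s₁²/n₁ + s₂²/n₂) = √(18.0²/65 + 10.7²/66) = 2.5922
df = 103.91 → 103 (Welch–Satterthwaite, rounded down)
t* = 1.983

CI: 37.70 ± 1.983 · 2.5922 = 37.70 ± 5.14 = (32.56, 42.84)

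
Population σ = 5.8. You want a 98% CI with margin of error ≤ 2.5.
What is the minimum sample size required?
n ≥ 30

For margin E ≤ 2.5:
n ≥ (z* · σ / E)²
n ≥ (2.326 · 5.8 / 2.5)²
n ≥ 29.12

Minimum n = 30 (rounding up)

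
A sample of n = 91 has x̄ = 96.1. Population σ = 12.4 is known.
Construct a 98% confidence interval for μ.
(93.08, 99.12)

z-interval (σ known):
z* = 2.326 for 98% confidence

Margin of error = z* · σ/√n = 2.326 · 12.4/√91 = 3.02

CI: (96.1 - 3.02, 96.1 + 3.02) = (93.08, 99.12)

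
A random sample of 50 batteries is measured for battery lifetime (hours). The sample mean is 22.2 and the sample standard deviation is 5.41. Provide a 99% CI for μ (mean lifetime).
(20.15, 24.25)

t-interval (σ unknown):
df = n - 1 = 49
t* = 2.680 for 99% confidence

Margin of error = t* · s/√n = 2.680 · 5.41/√50 = 2.05

CI: (20.15, 24.25)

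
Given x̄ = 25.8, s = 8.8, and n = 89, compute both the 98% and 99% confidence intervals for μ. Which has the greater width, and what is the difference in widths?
99% CI is wider by 0.49

df = 88
98% CI: t* = 2.369, (23.59, 28.01), width = 2 · t* · s/√n = 4.42
99% CI: t* = 2.633, (23.34, 28.26), width = 2 · t* · s/√n = 4.91

The 99% CI is wider by 4.91 - 4.42 = 0.49.
Higher confidence requires a wider interval.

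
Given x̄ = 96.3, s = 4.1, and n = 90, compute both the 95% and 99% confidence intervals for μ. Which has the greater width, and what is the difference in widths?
99% CI is wider by 0.55

df = 89
95% CI: t* = 1.987, (95.44, 97.16), width = 2 · t* · s/√n = 1.72
99% CI: t* = 2.632, (95.16, 97.44), width = 2 · t* · s/√n = 2.27

The 99% CI is wider by 2.27 - 1.72 = 0.55.
Higher confidence requires a wider interval.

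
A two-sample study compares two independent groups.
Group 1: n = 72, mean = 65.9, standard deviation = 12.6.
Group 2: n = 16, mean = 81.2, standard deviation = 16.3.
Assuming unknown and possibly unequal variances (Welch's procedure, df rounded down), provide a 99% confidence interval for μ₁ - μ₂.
(-27.71, -2.89)

Difference: x̄₁ - x̄₂ = -15.30
SE = √(s₁²/n₁ + s₂²/n₂) = √(12.6²/72 + 16.3²/16) = 4.3371
df = 19.18 → 19 (Welch–Satterthwaite, rounded down)
t* = 2.861

CI: -15.30 ± 2.861 · 4.3371 = -15.30 ± 12.41 = (-27.71, -2.89)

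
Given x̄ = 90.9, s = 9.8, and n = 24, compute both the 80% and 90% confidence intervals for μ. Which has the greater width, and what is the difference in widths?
90% CI is wider by 1.58

df = 23
80% CI: t* = 1.319, (88.26, 93.54), width = 2 · t* · s/√n = 5.28
90% CI: t* = 1.714, (87.47, 94.33), width = 2 · t* · s/√n = 6.86

The 90% CI is wider by 6.86 - 5.28 = 1.58.
Higher confidence requires a wider interval.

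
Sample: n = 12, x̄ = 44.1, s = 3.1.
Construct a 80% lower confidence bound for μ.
μ ≥ 43.32

Lower bound (one-sided):
t* = 0.876 (one-sided for 80%)
Lower bound = x̄ - t* · s/√n = 44.1 - 0.876 · 3.1/√12 = 43.32

We are 80% confident that μ ≥ 43.32.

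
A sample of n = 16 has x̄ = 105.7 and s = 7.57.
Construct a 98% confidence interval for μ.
(100.78, 110.62)

t-interval (σ unknown):
df = n - 1 = 15
t* = 2.602 for 98% confidence

Margin of error = t* · s/√n = 2.602 · 7.57/√16 = 4.92

CI: (100.78, 110.62)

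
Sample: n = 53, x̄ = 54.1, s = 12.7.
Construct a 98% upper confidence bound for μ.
μ ≤ 57.78

Upper bound (one-sided):
t* = 2.107 (one-sided for 98%)
Upper bound = x̄ + t* · s/√n = 54.1 + 2.107 · 12.7/√53 = 57.78

We are 98% confident that μ ≤ 57.78.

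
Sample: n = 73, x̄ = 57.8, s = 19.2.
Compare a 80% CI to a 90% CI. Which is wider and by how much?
90% CI is wider by 1.68

df = 72
80% CI: t* = 1.293, (54.89, 60.71), width = 2 · t* · s/√n = 5.81
90% CI: t* = 1.666, (54.06, 61.54), width = 2 · t* · s/√n = 7.49

The 90% CI is wider by 7.49 - 5.81 = 1.68.
Higher confidence requires a wider interval.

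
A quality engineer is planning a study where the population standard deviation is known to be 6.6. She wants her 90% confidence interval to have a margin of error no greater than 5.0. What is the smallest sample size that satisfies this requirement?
n ≥ 5

For margin E ≤ 5.0:
n ≥ (z* · σ / E)²
n ≥ (1.645 · 6.6 / 5.0)²
n ≥ 4.71

Minimum n = 5 (rounding up)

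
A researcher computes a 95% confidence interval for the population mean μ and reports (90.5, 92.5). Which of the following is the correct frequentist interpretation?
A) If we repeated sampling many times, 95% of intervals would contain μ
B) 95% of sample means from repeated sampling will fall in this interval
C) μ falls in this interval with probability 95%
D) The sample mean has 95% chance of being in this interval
A

A) Correct — this is the frequentist long-run coverage interpretation.
B) Wrong — coverage applies to intervals containing μ, not to future x̄ values.
C) Wrong — μ is fixed; the randomness lives in the interval, not in μ.
D) Wrong — x̄ is observed and sits in the interval by construction.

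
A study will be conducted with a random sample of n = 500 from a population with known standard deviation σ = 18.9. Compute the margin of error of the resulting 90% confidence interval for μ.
Margin of error = 1.39

Margin of error = z* · σ/√n
= 1.645 · 18.9/√500
= 1.645 · 18.9/22.3607
= 1.39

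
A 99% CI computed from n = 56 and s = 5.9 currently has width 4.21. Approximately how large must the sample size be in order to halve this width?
n ≈ 224

CI width ∝ 1/√n
To reduce width by factor 2, need √n to grow by 2 → need 2² = 4 times as many samples.

Current: n = 56, width = 4.21
New: n = 224, width ≈ 2.05

Width reduced by factor of 4.21/2.05 = 2.05.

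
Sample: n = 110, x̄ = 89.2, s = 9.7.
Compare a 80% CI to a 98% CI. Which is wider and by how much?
98% CI is wider by 1.99

df = 109
80% CI: t* = 1.289, (88.01, 90.39), width = 2 · t* · s/√n = 2.38
98% CI: t* = 2.361, (87.02, 91.38), width = 2 · t* · s/√n = 4.37

The 98% CI is wider by 4.37 - 2.38 = 1.99.
Higher confidence requires a wider interval.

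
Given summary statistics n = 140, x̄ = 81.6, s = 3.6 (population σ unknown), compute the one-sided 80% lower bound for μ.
μ ≥ 81.34

Lower bound (one-sided):
t* = 0.844 (one-sided for 80%)
Lower bound = x̄ - t* · s/√n = 81.6 - 0.844 · 3.6/√140 = 81.34

We are 80% confident that μ ≥ 81.34.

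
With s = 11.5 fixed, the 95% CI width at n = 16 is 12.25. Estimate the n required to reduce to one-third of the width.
n ≈ 144

CI width ∝ 1/√n
To reduce width by factor 3, need √n to grow by 3 → need 3² = 9 times as many samples.

Current: n = 16, width = 12.25
New: n = 144, width ≈ 3.79

Width reduced by factor of 12.25/3.79 = 3.23.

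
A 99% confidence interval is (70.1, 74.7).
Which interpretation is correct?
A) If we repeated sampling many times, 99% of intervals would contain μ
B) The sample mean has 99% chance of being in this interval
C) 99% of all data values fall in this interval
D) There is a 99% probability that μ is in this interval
A

A) Correct — this is the frequentist long-run coverage interpretation.
B) Wrong — x̄ is observed and sits in the interval by construction.
C) Wrong — a CI is about the parameter μ, not individual data values.
D) Wrong — μ is fixed; the randomness lives in the interval, not in μ.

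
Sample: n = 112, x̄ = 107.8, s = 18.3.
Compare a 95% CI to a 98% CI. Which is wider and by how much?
98% CI is wider by 1.31

df = 111
95% CI: t* = 1.982, (104.37, 111.23), width = 2 · t* · s/√n = 6.85
98% CI: t* = 2.360, (103.72, 111.88), width = 2 · t* · s/√n = 8.16

The 98% CI is wider by 8.16 - 6.85 = 1.31.
Higher confidence requires a wider interval.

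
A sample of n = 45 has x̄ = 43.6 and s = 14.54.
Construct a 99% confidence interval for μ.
(37.77, 49.43)

t-interval (σ unknown):
df = n - 1 = 44
t* = 2.692 for 99% confidence

Margin of error = t* · s/√n = 2.692 · 14.54/√45 = 5.83

CI: (37.77, 49.43)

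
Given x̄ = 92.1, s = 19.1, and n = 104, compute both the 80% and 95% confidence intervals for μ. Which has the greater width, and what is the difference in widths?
95% CI is wider by 2.60

df = 103
80% CI: t* = 1.290, (89.68, 94.52), width = 2 · t* · s/√n = 4.83
95% CI: t* = 1.983, (88.39, 95.81), width = 2 · t* · s/√n = 7.43

The 95% CI is wider by 7.43 - 4.83 = 2.60.
Higher confidence requires a wider interval.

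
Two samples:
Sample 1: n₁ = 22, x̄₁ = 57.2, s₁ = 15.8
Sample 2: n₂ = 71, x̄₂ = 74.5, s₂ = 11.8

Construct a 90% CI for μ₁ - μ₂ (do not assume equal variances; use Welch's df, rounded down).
(-23.51, -11.09)

Difference: x̄₁ - x̄₂ = -17.30
SE = √(s₁²/n₁ + s₂²/n₂) = √(15.8²/22 + 11.8²/71) = 3.6481
df = 28.63 → 28 (Welch–Satterthwaite, rounded down)
t* = 1.701

CI: -17.30 ± 1.701 · 3.6481 = -17.30 ± 6.21 = (-23.51, -11.09)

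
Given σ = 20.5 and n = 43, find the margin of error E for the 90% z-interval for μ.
Margin of error = 5.14

Margin of error = z* · σ/√n
= 1.645 · 20.5/√43
= 1.645 · 20.5/6.5574
= 5.14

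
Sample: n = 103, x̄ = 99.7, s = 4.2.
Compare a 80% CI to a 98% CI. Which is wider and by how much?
98% CI is wider by 0.89

df = 102
80% CI: t* = 1.290, (99.17, 100.23), width = 2 · t* · s/√n = 1.07
98% CI: t* = 2.363, (98.72, 100.68), width = 2 · t* · s/√n = 1.96

The 98% CI is wider by 1.96 - 1.07 = 0.89.
Higher confidence requires a wider interval.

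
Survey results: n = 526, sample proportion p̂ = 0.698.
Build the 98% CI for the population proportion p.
(0.651, 0.745)

Proportion CI:
SE = √(p̂(1-p̂)/n) = √(0.698 · 0.302 / 526) = 0.02002

z* = 2.326
Margin = z* · SE = 2.326 · 0.02002 = 0.0466

CI: 0.698 ± 0.0466 = (0.651, 0.745)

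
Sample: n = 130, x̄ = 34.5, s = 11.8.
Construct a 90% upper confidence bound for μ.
μ ≤ 35.83

Upper bound (one-sided):
t* = 1.288 (one-sided for 90%)
Upper bound = x̄ + t* · s/√n = 34.5 + 1.288 · 11.8/√130 = 35.83

We are 90% confident that μ ≤ 35.83.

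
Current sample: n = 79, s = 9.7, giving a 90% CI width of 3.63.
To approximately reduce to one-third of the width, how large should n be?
n ≈ 711

CI width ∝ 1/√n
To reduce width by factor 3, need √n to grow by 3 → need 3² = 9 times as many samples.

Current: n = 79, width = 3.63
New: n = 711, width ≈ 1.20

Width reduced by factor of 3.63/1.20 = 3.02.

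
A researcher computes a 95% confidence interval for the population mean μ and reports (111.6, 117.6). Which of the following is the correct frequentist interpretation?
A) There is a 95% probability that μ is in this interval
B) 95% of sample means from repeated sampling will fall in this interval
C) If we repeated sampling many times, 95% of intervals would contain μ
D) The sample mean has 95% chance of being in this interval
C

A) Wrong — μ is fixed; the randomness lives in the interval, not in μ.
B) Wrong — coverage applies to intervals containing μ, not to future x̄ values.
C) Correct — this is the frequentist long-run coverage interpretation.
D) Wrong — x̄ is observed and sits in the interval by construction.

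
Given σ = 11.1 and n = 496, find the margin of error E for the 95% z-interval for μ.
Margin of error = 0.98

Margin of error = z* · σ/√n
= 1.960 · 11.1/√496
= 1.960 · 11.1/22.2711
= 0.98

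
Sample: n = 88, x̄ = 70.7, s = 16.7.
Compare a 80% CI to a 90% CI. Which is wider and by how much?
90% CI is wider by 1.32

df = 87
80% CI: t* = 1.291, (68.40, 73.00), width = 2 · t* · s/√n = 4.60
90% CI: t* = 1.663, (67.74, 73.66), width = 2 · t* · s/√n = 5.92

The 90% CI is wider by 5.92 - 4.60 = 1.32.
Higher confidence requires a wider interval.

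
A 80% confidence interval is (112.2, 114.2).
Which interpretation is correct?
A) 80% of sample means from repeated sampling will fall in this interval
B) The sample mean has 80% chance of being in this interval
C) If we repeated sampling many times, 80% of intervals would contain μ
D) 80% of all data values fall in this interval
C

A) Wrong — coverage applies to intervals containing μ, not to future x̄ values.
B) Wrong — x̄ is observed and sits in the interval by construction.
C) Correct — this is the frequentist long-run coverage interpretation.
D) Wrong — a CI is about the parameter μ, not individual data values.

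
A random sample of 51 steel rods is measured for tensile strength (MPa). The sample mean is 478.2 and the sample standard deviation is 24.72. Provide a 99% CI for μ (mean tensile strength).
(468.93, 487.47)

t-interval (σ unknown):
df = n - 1 = 50
t* = 2.678 for 99% confidence

Margin of error = t* · s/√n = 2.678 · 24.72/√51 = 9.27

CI: (468.93, 487.47)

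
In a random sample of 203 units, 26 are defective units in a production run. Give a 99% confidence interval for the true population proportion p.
(0.068, 0.188)

Proportion CI:
p̂ = 26/203 = 0.12808
SE = √(p̂(1-p̂)/n) = √(0.12808 · 0.87192 / 203) = 0.02345

z* = 2.576
Margin = z* · SE = 2.576 · 0.02345 = 0.0604

CI: 0.12808 ± 0.0604 = (0.068, 0.188)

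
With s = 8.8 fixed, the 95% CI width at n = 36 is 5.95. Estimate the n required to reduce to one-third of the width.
n ≈ 324

CI width ∝ 1/√n
To reduce width by factor 3, need √n to grow by 3 → need 3² = 9 times as many samples.

Current: n = 36, width = 5.95
New: n = 324, width ≈ 1.92

Width reduced by factor of 5.95/1.92 = 3.10.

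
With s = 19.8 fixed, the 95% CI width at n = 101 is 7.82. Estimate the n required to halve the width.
n ≈ 404

CI width ∝ 1/√n
To reduce width by factor 2, need √n to grow by 2 → need 2² = 4 times as many samples.

Current: n = 101, width = 7.82
New: n = 404, width ≈ 3.87

Width reduced by factor of 7.82/3.87 = 2.02.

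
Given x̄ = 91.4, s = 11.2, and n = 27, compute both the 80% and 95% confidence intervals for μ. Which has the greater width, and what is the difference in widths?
95% CI is wider by 3.19

df = 26
80% CI: t* = 1.315, (88.57, 94.23), width = 2 · t* · s/√n = 5.67
95% CI: t* = 2.056, (86.97, 95.83), width = 2 · t* · s/√n = 8.86

The 95% CI is wider by 8.86 - 5.67 = 3.19.
Higher confidence requires a wider interval.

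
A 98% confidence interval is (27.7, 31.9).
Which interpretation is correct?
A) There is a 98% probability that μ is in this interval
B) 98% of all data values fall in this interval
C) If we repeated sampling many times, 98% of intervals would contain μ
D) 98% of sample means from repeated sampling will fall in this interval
C

A) Wrong — μ is fixed; the randomness lives in the interval, not in μ.
B) Wrong — a CI is about the parameter μ, not individual data values.
C) Correct — this is the frequentist long-run coverage interpretation.
D) Wrong — coverage applies to intervals containing μ, not to future x̄ values.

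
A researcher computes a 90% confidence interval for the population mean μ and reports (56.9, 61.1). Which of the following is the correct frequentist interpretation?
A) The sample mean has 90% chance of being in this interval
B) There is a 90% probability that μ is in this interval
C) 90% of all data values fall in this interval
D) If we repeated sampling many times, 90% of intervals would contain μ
D

A) Wrong — x̄ is observed and sits in the interval by construction.
B) Wrong — μ is fixed; the randomness lives in the interval, not in μ.
C) Wrong — a CI is about the parameter μ, not individual data values.
D) Correct — this is the frequentist long-run coverage interpretation.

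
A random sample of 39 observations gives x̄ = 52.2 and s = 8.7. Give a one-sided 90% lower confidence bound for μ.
μ ≥ 50.38

Lower bound (one-sided):
t* = 1.304 (one-sided for 90%)
Lower bound = x̄ - t* · s/√n = 52.2 - 1.304 · 8.7/√39 = 50.38

We are 90% confident that μ ≥ 50.38.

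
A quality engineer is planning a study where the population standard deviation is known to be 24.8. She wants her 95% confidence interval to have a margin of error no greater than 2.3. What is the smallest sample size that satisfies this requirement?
n ≥ 447

For margin E ≤ 2.3:
n ≥ (z* · σ / E)²
n ≥ (1.960 · 24.8 / 2.3)²
n ≥ 446.64

Minimum n = 447 (rounding up)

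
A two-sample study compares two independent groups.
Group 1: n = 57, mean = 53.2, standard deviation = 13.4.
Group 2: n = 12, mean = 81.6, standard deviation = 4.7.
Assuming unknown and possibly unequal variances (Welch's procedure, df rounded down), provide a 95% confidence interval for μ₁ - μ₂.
(-32.89, -23.91)

Difference: x̄₁ - x̄₂ = -28.40
SE = √(s₁²/n₁ + s₂²/n₂) = √(13.4²/57 + 4.7²/12) = 2.2341
df = 51.33 → 51 (Welch–Satterthwaite, rounded down)
t* = 2.008

CI: -28.40 ± 2.008 · 2.2341 = -28.40 ± 4.49 = (-32.89, -23.91)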